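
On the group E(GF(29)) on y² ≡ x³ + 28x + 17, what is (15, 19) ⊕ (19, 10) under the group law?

(20, 14)

(15, 19) + (19, 10). λ = (10 - 19)/(19 - 15) ≡ 20/4 mod 29. 4⁻¹ ≡ 22 (mod 29), so λ ≡ 5.
  x = λ² - 15 - 19 = 25 - 34 ≡ 20; y = λ·(15 - 20) - 19 ≡ 14. → (20, 14)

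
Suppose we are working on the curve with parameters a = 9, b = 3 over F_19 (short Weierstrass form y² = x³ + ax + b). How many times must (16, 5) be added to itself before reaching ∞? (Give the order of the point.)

4

2P: tangent at (16, 5): λ = (3·16² + 9)/(2·5) ≡ 17/10. 10⁻¹ ≡ 2 (mod 19), so λ ≡ 17·2 ≡ 15.
  x = λ² - 16 - 16 = 225 - 32 ≡ 3; y = λ·(16 - 3) - 5 ≡ 0. → (3, 0)
3P: (3, 0) + (16, 5). λ = (5 - 0)/(16 - 3) ≡ 5/13 mod 19. 13⁻¹ ≡ 3 (mod 19), so λ ≡ 15.
  x = λ² - 3 - 16 = 225 - 19 ≡ 16; y = λ·(3 - 16) - 0 ≡ 14. → (16, 14)
4P: (16, 14) + (16, 5): same x and y₁ ≡ -y₂, so the sum is ∞.
4P = ∞, so the order is 4.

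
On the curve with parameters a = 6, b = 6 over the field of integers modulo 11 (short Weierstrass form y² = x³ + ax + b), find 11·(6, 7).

Write G = (6, 7).
Double-and-add on 11 = (1011)₂. Start with G = (6, 7) for the leading 1-bit.
double: tangent at (6, 7): λ = (3·6² + 6)/(2·7) ≡ 4/3. 3⁻¹ ≡ 4 (mod 11), so λ ≡ 4·4 ≡ 5.
  x = λ² - 6 - 6 = 25 - 12 ≡ 2; y = λ·(6 - 2) - 7 ≡ 2. → (2, 2)
double: tangent at (2, 2): λ = (3·2² + 6)/(2·2) ≡ 7/4. 4⁻¹ ≡ 3 (mod 11), so λ ≡ 7·3 ≡ 10.
  x = λ² - 2 - 2 = 100 - 4 ≡ 8; y = λ·(2 - 8) - 2 ≡ 4. → (8, 4)
add G: (8, 4) + (6, 7). λ = (7 - 4)/(6 - 8) ≡ 3/9 mod 11. 9⁻¹ ≡ 5 (mod 11), so λ ≡ 4.
  x = λ² - 8 - 6 = 16 - 14 ≡ 2; y = λ·(8 - 2) - 4 ≡ 9. → (2, 9)
double: tangent at (2, 9): λ = (3·2² + 6)/(2·9) ≡ 7/7. 7⁻¹ ≡ 8 (mod 11), so λ ≡ 7·8 ≡ 1.
  x = λ² - 2 - 2 = 1 - 4 ≡ 8; y = λ·(2 - 8) - 9 ≡ 7. → (8, 7)
add G: (8, 7) + (6, 7). λ = (7 - 7)/(6 - 8) ≡ 0/9 mod 11. 9⁻¹ ≡ 5 (mod 11), so λ ≡ 0.
  x = λ² - 8 - 6 = 0 - 14 ≡ 8; y = λ·(8 - 8) - 7 ≡ 4. → (8, 4)

(8, 4)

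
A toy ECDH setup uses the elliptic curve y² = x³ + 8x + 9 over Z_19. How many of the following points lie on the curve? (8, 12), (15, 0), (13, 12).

(8, 12): 12² ≡ 11, rhs ≡ 15 → off.
(15, 0): 0² ≡ 0, rhs ≡ 8 → off.
(13, 12): 12² ≡ 11, rhs ≡ 11 → on.

1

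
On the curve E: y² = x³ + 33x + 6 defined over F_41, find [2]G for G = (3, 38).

tangent at (3, 38): λ = (3·3² + 33)/(2·38) ≡ 19/35. 35⁻¹ ≡ 34 (mod 41), so λ ≡ 19·34 ≡ 31.
  x = λ² - 3 - 3 = 961 - 6 ≡ 12; y = λ·(3 - 12) - 38 ≡ 11. → (12, 11)

(12, 11)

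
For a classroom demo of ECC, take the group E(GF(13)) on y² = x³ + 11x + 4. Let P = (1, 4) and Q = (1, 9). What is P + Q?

The two points share x = 1 and their y-coordinates satisfy 4 + 9 ≡ 0 (mod 13), so they are inverses. Their sum is ∞.

O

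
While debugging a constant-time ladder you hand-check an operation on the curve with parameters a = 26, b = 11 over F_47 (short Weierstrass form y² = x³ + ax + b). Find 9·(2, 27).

(20, 20)

Write P = (2, 27).
Repeated addition: build up to 9P.
2P: tangent at (2, 27): λ = (3·2² + 26)/(2·27) ≡ 38/7. 7⁻¹ ≡ 27 (mod 47), so λ ≡ 38·27 ≡ 39.
  x = λ² - 2 - 2 = 1521 - 4 ≡ 13; y = λ·(2 - 13) - 27 ≡ 14. → (13, 14)
3P: (13, 14) + (2, 27). λ = (27 - 14)/(2 - 13) ≡ 13/36 mod 47. 36⁻¹ ≡ 17 (mod 47), so λ ≡ 33.
  x = λ² - 13 - 2 = 1089 - 15 ≡ 40; y = λ·(13 - 40) - 14 ≡ 35. → (40, 35)
4P: (40, 35) + (2, 27). λ = (27 - 35)/(2 - 40) ≡ 39/9 mod 47. 9⁻¹ ≡ 21 (mod 47) since 9·21 = 189 ≡ 1, so λ ≡ 20.
  x = λ² - 40 - 2 = 400 - 42 ≡ 29; y = λ·(40 - 29) - 35 ≡ 44. → (29, 44)
5P: (29, 44) + (2, 27). λ = (27 - 44)/(2 - 29) ≡ 30/20 mod 47. 20⁻¹ ≡ 40 (mod 47) since 20·40 = 800 ≡ 1, so λ ≡ 25.
  x = λ² - 29 - 2 = 625 - 31 ≡ 30; y = λ·(29 - 30) - 44 ≡ 25. → (30, 25)
6P: (30, 25) + (2, 27). λ = (27 - 25)/(2 - 30) ≡ 2/19 mod 47. 19⁻¹ ≡ 5 (mod 47), so λ ≡ 10.
  x = λ² - 30 - 2 = 100 - 32 ≡ 21; y = λ·(30 - 21) - 25 ≡ 18. → (21, 18)
7P: (21, 18) + (2, 27). λ = (27 - 18)/(2 - 21) ≡ 9/28 mod 47. 28⁻¹ ≡ 42 (mod 47) since 28·42 = 1176 ≡ 1, so λ ≡ 2.
  x = λ² - 21 - 2 = 4 - 23 ≡ 28; y = λ·(21 - 28) - 18 ≡ 15. → (28, 15)
8P: (28, 15) + (2, 27). λ = (27 - 15)/(2 - 28) ≡ 12/21 mod 47. 21⁻¹ ≡ 9 (mod 47) since 21·9 = 189 ≡ 1, so λ ≡ 14.
  x = λ² - 28 - 2 = 196 - 30 ≡ 25; y = λ·(28 - 25) - 15 ≡ 27. → (25, 27)
9P: (25, 27) + (2, 27). λ = (27 - 27)/(2 - 25) ≡ 0/24 mod 47. 24⁻¹ ≡ 2 (mod 47), so λ ≡ 0.
  x = λ² - 25 - 2 = 0 - 27 ≡ 20; y = λ·(25 - 20) - 27 ≡ 20. → (20, 20)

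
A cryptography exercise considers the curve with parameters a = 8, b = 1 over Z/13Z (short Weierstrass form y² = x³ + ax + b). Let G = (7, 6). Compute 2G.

tangent at (7, 6): λ = (3·7² + 8)/(2·6) ≡ 12/12. 12⁻¹ ≡ 12 (mod 13), so λ ≡ 12·12 ≡ 1.
  x = λ² - 7 - 7 = 1 - 14 ≡ 0; y = λ·(7 - 0) - 6 ≡ 1. → (0, 1)

(0, 1)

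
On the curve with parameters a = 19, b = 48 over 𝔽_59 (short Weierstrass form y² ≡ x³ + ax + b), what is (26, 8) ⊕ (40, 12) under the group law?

(26, 8) + (40, 12). λ = (12 - 8)/(40 - 26) ≡ 4/14 mod 59. 14⁻¹ ≡ 38 (mod 59), so λ ≡ 34.
  x = λ² - 26 - 40 = 1156 - 66 ≡ 28; y = λ·(26 - 28) - 8 ≡ 42. → (28, 42)

(28, 42)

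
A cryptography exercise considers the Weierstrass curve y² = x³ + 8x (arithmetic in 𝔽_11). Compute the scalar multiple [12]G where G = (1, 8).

O

Double-and-add on 12 = (1100)₂. Start with G = (1, 8) for the leading 1-bit.
double: tangent at (1, 8): λ = (3·1² + 8)/(2·8) ≡ 0/5. 5⁻¹ ≡ 9 (mod 11), so λ ≡ 0·9 ≡ 0.
  x = λ² - 1 - 1 = 0 - 2 ≡ 9; y = λ·(1 - 9) - 8 ≡ 3. → (9, 3)
add G: (9, 3) + (1, 8). λ = (8 - 3)/(1 - 9) ≡ 5/3 mod 11. 3⁻¹ ≡ 4 (mod 11), so λ ≡ 9.
  x = λ² - 9 - 1 = 81 - 10 ≡ 5; y = λ·(9 - 5) - 3 ≡ 0. → (5, 0)
double: (5, 0) + (5, 0): same x and y₁ ≡ -y₂, so the sum is ∞.
double: ∞ + ∞ = ∞ (identity).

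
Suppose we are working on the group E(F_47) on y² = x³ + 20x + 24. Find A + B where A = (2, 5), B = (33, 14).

(2, 5) + (33, 14). λ = (14 - 5)/(33 - 2) ≡ 9/31 mod 47. 31⁻¹ ≡ 44 (mod 47), so λ ≡ 20.
  x = λ² - 2 - 33 = 400 - 35 ≡ 36; y = λ·(2 - 36) - 5 ≡ 20. → (36, 20)

(36, 20)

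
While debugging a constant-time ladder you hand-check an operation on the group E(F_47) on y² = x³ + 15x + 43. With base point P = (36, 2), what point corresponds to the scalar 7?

(40, 26)

Repeated addition: build up to 7P.
2P: tangent at (36, 2): λ = (3·36² + 15)/(2·2) ≡ 2/4. 4⁻¹ ≡ 12 (mod 47) since 4·12 = 48 ≡ 1, so λ ≡ 2·12 ≡ 24.
  x = λ² - 36 - 36 = 576 - 72 ≡ 34; y = λ·(36 - 34) - 2 ≡ 46. → (34, 46)
3P: (34, 46) + (36, 2). λ = (2 - 46)/(36 - 34) ≡ 3/2 mod 47. 2⁻¹ ≡ 24 (mod 47), so λ ≡ 25.
  x = λ² - 34 - 36 = 625 - 70 ≡ 38; y = λ·(34 - 38) - 46 ≡ 42. → (38, 42)
4P: (38, 42) + (36, 2). λ = (2 - 42)/(36 - 38) ≡ 7/45 mod 47. 45⁻¹ ≡ 23 (mod 47), so λ ≡ 20.
  x = λ² - 38 - 36 = 400 - 74 ≡ 44; y = λ·(38 - 44) - 42 ≡ 26. → (44, 26)
5P: (44, 26) + (36, 2). λ = (2 - 26)/(36 - 44) ≡ 23/39 mod 47. 39⁻¹ ≡ 41 (mod 47) since 39·41 = 1599 ≡ 1, so λ ≡ 3.
  x = λ² - 44 - 36 = 9 - 80 ≡ 23; y = λ·(44 - 23) - 26 ≡ 37. → (23, 37)
6P: (23, 37) + (36, 2). λ = (2 - 37)/(36 - 23) ≡ 12/13 mod 47. 13⁻¹ ≡ 29 (mod 47) since 13·29 = 377 ≡ 1, so λ ≡ 19.
  x = λ² - 23 - 36 = 361 - 59 ≡ 20; y = λ·(23 - 20) - 37 ≡ 20. → (20, 20)
7P: (20, 20) + (36, 2). λ = (2 - 20)/(36 - 20) ≡ 29/16 mod 47. 16⁻¹ ≡ 3 (mod 47) since 16·3 = 48 ≡ 1, so λ ≡ 40.
  x = λ² - 20 - 36 = 1600 - 56 ≡ 40; y = λ·(20 - 40) - 20 ≡ 26. → (40, 26)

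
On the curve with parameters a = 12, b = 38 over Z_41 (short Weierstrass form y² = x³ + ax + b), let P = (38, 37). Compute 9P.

Repeated addition: build up to 9P.
2P: tangent at (38, 37): λ = (3·38² + 12)/(2·37) ≡ 39/33. 33⁻¹ ≡ 5 (mod 41), so λ ≡ 39·5 ≡ 31.
  x = λ² - 38 - 38 = 961 - 76 ≡ 24; y = λ·(38 - 24) - 37 ≡ 28. → (24, 28)
3P: (24, 28) + (38, 37). λ = (37 - 28)/(38 - 24) ≡ 9/14 mod 41. 14⁻¹ ≡ 3 (mod 41), so λ ≡ 27.
  x = λ² - 24 - 38 = 729 - 62 ≡ 11; y = λ·(24 - 11) - 28 ≡ 36. → (11, 36)
4P: (11, 36) + (38, 37). λ = (37 - 36)/(38 - 11) ≡ 1/27 mod 41. 27⁻¹ ≡ 38 (mod 41), so λ ≡ 38.
  x = λ² - 11 - 38 = 1444 - 49 ≡ 1; y = λ·(11 - 1) - 36 ≡ 16. → (1, 16)
5P: (1, 16) + (38, 37). λ = (37 - 16)/(38 - 1) ≡ 21/37 mod 41. 37⁻¹ ≡ 10 (mod 41), so λ ≡ 5.
  x = λ² - 1 - 38 = 25 - 39 ≡ 27; y = λ·(1 - 27) - 16 ≡ 18. → (27, 18)
6P: (27, 18) + (38, 37). λ = (37 - 18)/(38 - 27) ≡ 19/11 mod 41. 11⁻¹ ≡ 15 (mod 41), so λ ≡ 39.
  x = λ² - 27 - 38 = 1521 - 65 ≡ 21; y = λ·(27 - 21) - 18 ≡ 11. → (21, 11)
7P: (21, 11) + (38, 37). λ = (37 - 11)/(38 - 21) ≡ 26/17 mod 41. 17⁻¹ ≡ 29 (mod 41), so λ ≡ 16.
  x = λ² - 21 - 38 = 256 - 59 ≡ 33; y = λ·(21 - 33) - 11 ≡ 2. → (33, 2)
8P: (33, 2) + (38, 37). λ = (37 - 2)/(38 - 33) ≡ 35/5 mod 41. 5⁻¹ ≡ 33 (mod 41) since 5·33 = 165 ≡ 1, so λ ≡ 7.
  x = λ² - 33 - 38 = 49 - 71 ≡ 19; y = λ·(33 - 19) - 2 ≡ 14. → (19, 14)
9P: (19, 14) + (38, 37). λ = (37 - 14)/(38 - 19) ≡ 23/19 mod 41. 19⁻¹ ≡ 13 (mod 41), so λ ≡ 12.
  x = λ² - 19 - 38 = 144 - 57 ≡ 5; y = λ·(19 - 5) - 14 ≡ 31. → (5, 31)

(5, 31)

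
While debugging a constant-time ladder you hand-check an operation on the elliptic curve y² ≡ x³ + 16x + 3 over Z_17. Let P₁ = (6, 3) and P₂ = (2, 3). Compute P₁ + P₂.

(9, 14)

(6, 3) + (2, 3). λ = (3 - 3)/(2 - 6) ≡ 0/13 mod 17. 13⁻¹ ≡ 4 (mod 17), so λ ≡ 0.
  x = λ² - 6 - 2 = 0 - 8 ≡ 9; y = λ·(6 - 9) - 3 ≡ 14. → (9, 14)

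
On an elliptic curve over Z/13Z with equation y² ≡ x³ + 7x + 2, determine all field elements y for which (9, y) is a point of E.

x³ + 7x + 2 = 794 ≡ 1 (mod 13).
Square roots of 1 mod 13: 1 and 12 (since 1² = 1 ≡ 1).

1, 12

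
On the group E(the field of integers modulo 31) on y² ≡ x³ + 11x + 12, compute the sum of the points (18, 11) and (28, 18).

(18, 11) + (28, 18). λ = (18 - 11)/(28 - 18) ≡ 7/10 mod 31. 10⁻¹ ≡ 28 (mod 31), so λ ≡ 10.
  x = λ² - 18 - 28 = 100 - 46 ≡ 23; y = λ·(18 - 23) - 11 ≡ 1. → (23, 1)

(23, 1)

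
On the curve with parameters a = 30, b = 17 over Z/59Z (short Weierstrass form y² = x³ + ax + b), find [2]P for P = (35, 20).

(18, 28)

tangent at (35, 20): λ = (3·35² + 30)/(2·20) ≡ 47/40. 40⁻¹ ≡ 31 (mod 59), so λ ≡ 47·31 ≡ 41.
  x = λ² - 35 - 35 = 1681 - 70 ≡ 18; y = λ·(35 - 18) - 20 ≡ 28. → (18, 28)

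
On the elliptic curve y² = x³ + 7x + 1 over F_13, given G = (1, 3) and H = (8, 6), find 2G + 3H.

(0, 1)

First 2G:
Repeated addition: build up to 2G.
2G: tangent at (1, 3): λ = (3·1² + 7)/(2·3) ≡ 10/6. 6⁻¹ ≡ 11 (mod 13), so λ ≡ 10·11 ≡ 6.
  x = λ² - 1 - 1 = 36 - 2 ≡ 8; y = λ·(1 - 8) - 3 ≡ 7. → (8, 7)
2G = (8, 7).
Next 3H:
Repeated addition: build up to 3H.
2H: tangent at (8, 6): λ = (3·8² + 7)/(2·6) ≡ 4/12. 12⁻¹ ≡ 12 (mod 13), so λ ≡ 4·12 ≡ 9.
  x = λ² - 8 - 8 = 81 - 16 ≡ 0; y = λ·(8 - 0) - 6 ≡ 1. → (0, 1)
3H: (0, 1) + (8, 6). λ = (6 - 1)/(8 - 0) ≡ 5/8 mod 13. 8⁻¹ ≡ 5 (mod 13) since 8·5 = 40 ≡ 1, so λ ≡ 12.
  x = λ² - 0 - 8 = 144 - 8 ≡ 6; y = λ·(0 - 6) - 1 ≡ 5. → (6, 5)
3H = (6, 5).
Finally 2G + 3H:
(8, 7) + (6, 5). λ = (5 - 7)/(6 - 8) ≡ 11/11 mod 13. 11⁻¹ ≡ 6 (mod 13), so λ ≡ 1.
  x = λ² - 8 - 6 = 1 - 14 ≡ 0; y = λ·(8 - 0) - 7 ≡ 1. → (0, 1)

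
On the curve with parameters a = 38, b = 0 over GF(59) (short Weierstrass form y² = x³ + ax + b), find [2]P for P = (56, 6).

(21, 41)

tangent at (56, 6): λ = (3·56² + 38)/(2·6) ≡ 6/12. 12⁻¹ ≡ 5 (mod 59), so λ ≡ 6·5 ≡ 30.
  x = λ² - 56 - 56 = 900 - 112 ≡ 21; y = λ·(56 - 21) - 6 ≡ 41. → (21, 41)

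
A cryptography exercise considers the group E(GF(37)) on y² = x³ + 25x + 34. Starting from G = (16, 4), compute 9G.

Repeated addition: build up to 9G.
2G: tangent at (16, 4): λ = (3·16² + 25)/(2·4) ≡ 16/8. 8⁻¹ ≡ 14 (mod 37), so λ ≡ 16·14 ≡ 2.
  x = λ² - 16 - 16 = 4 - 32 ≡ 9; y = λ·(16 - 9) - 4 ≡ 10. → (9, 10)
3G: (9, 10) + (16, 4). λ = (4 - 10)/(16 - 9) ≡ 31/7 mod 37. 7⁻¹ ≡ 16 (mod 37), so λ ≡ 15.
  x = λ² - 9 - 16 = 225 - 25 ≡ 15; y = λ·(9 - 15) - 10 ≡ 11. → (15, 11)
4G: (15, 11) + (16, 4). λ = (4 - 11)/(16 - 15) ≡ 30/1 mod 37. 1⁻¹ ≡ 1 (mod 37), so λ ≡ 30.
  x = λ² - 15 - 16 = 900 - 31 ≡ 18; y = λ·(15 - 18) - 11 ≡ 10. → (18, 10)
5G: (18, 10) + (16, 4). λ = (4 - 10)/(16 - 18) ≡ 31/35 mod 37. 35⁻¹ ≡ 18 (mod 37) since 35·18 = 630 ≡ 1, so λ ≡ 3.
  x = λ² - 18 - 16 = 9 - 34 ≡ 12; y = λ·(18 - 12) - 10 ≡ 8. → (12, 8)
6G: (12, 8) + (16, 4). λ = (4 - 8)/(16 - 12) ≡ 33/4 mod 37. 4⁻¹ ≡ 28 (mod 37) since 4·28 = 112 ≡ 1, so λ ≡ 36.
  x = λ² - 12 - 16 = 1296 - 28 ≡ 10; y = λ·(12 - 10) - 8 ≡ 27. → (10, 27)
7G: (10, 27) + (16, 4). λ = (4 - 27)/(16 - 10) ≡ 14/6 mod 37. 6⁻¹ ≡ 31 (mod 37) since 6·31 = 186 ≡ 1, so λ ≡ 27.
  x = λ² - 10 - 16 = 729 - 26 ≡ 0; y = λ·(10 - 0) - 27 ≡ 21. → (0, 21)
8G: (0, 21) + (16, 4). λ = (4 - 21)/(16 - 0) ≡ 20/16 mod 37. 16⁻¹ ≡ 7 (mod 37), so λ ≡ 29.
  x = λ² - 0 - 16 = 841 - 16 ≡ 11; y = λ·(0 - 11) - 21 ≡ 30. → (11, 30)
9G: (11, 30) + (16, 4). λ = (4 - 30)/(16 - 11) ≡ 11/5 mod 37. 5⁻¹ ≡ 15 (mod 37), so λ ≡ 17.
  x = λ² - 11 - 16 = 289 - 27 ≡ 3; y = λ·(11 - 3) - 30 ≡ 32. → (3, 32)

(3, 32)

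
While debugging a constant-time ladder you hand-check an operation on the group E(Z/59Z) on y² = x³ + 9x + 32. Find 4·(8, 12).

(19, 10)

Write P = (8, 12).
Double-and-add on 4 = (100)₂. Start with P = (8, 12) for the leading 1-bit.
double: tangent at (8, 12): λ = (3·8² + 9)/(2·12) ≡ 24/24. 24⁻¹ ≡ 32 (mod 59) since 24·32 = 768 ≡ 1, so λ ≡ 24·32 ≡ 1.
  x = λ² - 8 - 8 = 1 - 16 ≡ 44; y = λ·(8 - 44) - 12 ≡ 11. → (44, 11)
double: tangent at (44, 11): λ = (3·44² + 9)/(2·11) ≡ 35/22. 22⁻¹ ≡ 51 (mod 59), so λ ≡ 35·51 ≡ 15.
  x = λ² - 44 - 44 = 225 - 88 ≡ 19; y = λ·(44 - 19) - 11 ≡ 10. → (19, 10)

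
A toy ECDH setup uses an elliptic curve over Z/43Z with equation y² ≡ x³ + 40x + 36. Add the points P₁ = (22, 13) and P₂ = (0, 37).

(22, 13) + (0, 37). λ = (37 - 13)/(0 - 22) ≡ 24/21 mod 43. 21⁻¹ ≡ 41 (mod 43), so λ ≡ 38.
  x = λ² - 22 - 0 = 1444 - 22 ≡ 3; y = λ·(22 - 3) - 13 ≡ 21. → (3, 21)

(3, 21)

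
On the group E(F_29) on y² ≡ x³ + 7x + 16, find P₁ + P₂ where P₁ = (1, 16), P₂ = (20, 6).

(1, 16) + (20, 6). λ = (6 - 16)/(20 - 1) ≡ 19/19 mod 29. 19⁻¹ ≡ 26 (mod 29), so λ ≡ 1.
  x = λ² - 1 - 20 = 1 - 21 ≡ 9; y = λ·(1 - 9) - 16 ≡ 5. → (9, 5)

(9, 5)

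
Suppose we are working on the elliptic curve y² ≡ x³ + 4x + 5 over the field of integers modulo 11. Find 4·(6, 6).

Write G = (6, 6).
Repeated addition: build up to 4G.
2G: tangent at (6, 6): λ = (3·6² + 4)/(2·6) ≡ 2/1. 1⁻¹ ≡ 1 (mod 11) since 1·1 = 1 ≡ 1, so λ ≡ 2·1 ≡ 2.
  x = λ² - 6 - 6 = 4 - 12 ≡ 3; y = λ·(6 - 3) - 6 ≡ 0. → (3, 0)
3G: (3, 0) + (6, 6). λ = (6 - 0)/(6 - 3) ≡ 6/3 mod 11. 3⁻¹ ≡ 4 (mod 11), so λ ≡ 2.
  x = λ² - 3 - 6 = 4 - 9 ≡ 6; y = λ·(3 - 6) - 0 ≡ 5. → (6, 5)
4G: (6, 5) + (6, 6): same x and y₁ ≡ -y₂, so the sum is O.

O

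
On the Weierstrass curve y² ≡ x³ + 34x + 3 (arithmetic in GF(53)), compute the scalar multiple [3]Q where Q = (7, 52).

(41, 27)

Repeated addition: build up to 3Q.
2Q: tangent at (7, 52): λ = (3·7² + 34)/(2·52) ≡ 22/51. 51⁻¹ ≡ 26 (mod 53), so λ ≡ 22·26 ≡ 42.
  x = λ² - 7 - 7 = 1764 - 14 ≡ 1; y = λ·(7 - 1) - 52 ≡ 41. → (1, 41)
3Q: (1, 41) + (7, 52). λ = (52 - 41)/(7 - 1) ≡ 11/6 mod 53. 6⁻¹ ≡ 9 (mod 53), so λ ≡ 46.
  x = λ² - 1 - 7 = 2116 - 8 ≡ 41; y = λ·(1 - 41) - 41 ≡ 27. → (41, 27)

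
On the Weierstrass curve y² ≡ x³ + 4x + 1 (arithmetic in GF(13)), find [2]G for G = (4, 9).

(5, 4)

tangent at (4, 9): λ = (3·4² + 4)/(2·9) ≡ 0/5. 5⁻¹ ≡ 8 (mod 13), so λ ≡ 0·8 ≡ 0.
  x = λ² - 4 - 4 = 0 - 8 ≡ 5; y = λ·(4 - 5) - 9 ≡ 4. → (5, 4)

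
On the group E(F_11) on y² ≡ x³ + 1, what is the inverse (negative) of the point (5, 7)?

(5, 4)

-(5, 7) = (5, -7 mod 11) = (5, 4).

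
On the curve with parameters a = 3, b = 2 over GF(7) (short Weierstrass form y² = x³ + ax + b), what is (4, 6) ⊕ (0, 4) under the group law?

(4, 6) + (0, 4). λ = (4 - 6)/(0 - 4) ≡ 5/3 mod 7. 3⁻¹ ≡ 5 (mod 7), so λ ≡ 4.
  x = λ² - 4 - 0 = 16 - 4 ≡ 5; y = λ·(4 - 5) - 6 ≡ 4. → (5, 4)

(5, 4)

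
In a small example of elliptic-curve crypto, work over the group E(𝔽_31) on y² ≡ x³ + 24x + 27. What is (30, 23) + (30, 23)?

(4, 30)

tangent at (30, 23): λ = (3·30² + 24)/(2·23) ≡ 27/15. 15⁻¹ ≡ 29 (mod 31), so λ ≡ 27·29 ≡ 8.
  x = λ² - 30 - 30 = 64 - 60 ≡ 4; y = λ·(30 - 4) - 23 ≡ 30. → (4, 30)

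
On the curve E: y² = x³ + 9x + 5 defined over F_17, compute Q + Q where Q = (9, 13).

(1, 7)

tangent at (9, 13): λ = (3·9² + 9)/(2·13) ≡ 14/9. 9⁻¹ ≡ 2 (mod 17), so λ ≡ 14·2 ≡ 11.
  x = λ² - 9 - 9 = 121 - 18 ≡ 1; y = λ·(9 - 1) - 13 ≡ 7. → (1, 7)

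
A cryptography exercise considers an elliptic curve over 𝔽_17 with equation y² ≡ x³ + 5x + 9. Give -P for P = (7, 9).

-(7, 9) = (7, -9 mod 17) = (7, 8).

(7, 8)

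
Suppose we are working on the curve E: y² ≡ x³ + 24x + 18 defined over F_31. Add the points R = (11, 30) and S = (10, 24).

(11, 30) + (10, 24). λ = (24 - 30)/(10 - 11) ≡ 25/30 mod 31. 30⁻¹ ≡ 30 (mod 31) since 30·30 = 900 ≡ 1, so λ ≡ 6.
  x = λ² - 11 - 10 = 36 - 21 ≡ 15; y = λ·(11 - 15) - 30 ≡ 8. → (15, 8)

(15, 8)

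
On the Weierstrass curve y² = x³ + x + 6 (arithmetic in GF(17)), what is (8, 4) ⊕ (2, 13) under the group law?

(8, 4) + (2, 13). λ = (13 - 4)/(2 - 8) ≡ 9/11 mod 17. 11⁻¹ ≡ 14 (mod 17), so λ ≡ 7.
  x = λ² - 8 - 2 = 49 - 10 ≡ 5; y = λ·(8 - 5) - 4 ≡ 0. → (5, 0)

(5, 0)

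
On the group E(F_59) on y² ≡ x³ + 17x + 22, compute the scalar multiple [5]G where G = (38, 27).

(12, 40)

Repeated addition: build up to 5G.
2G: tangent at (38, 27): λ = (3·38² + 17)/(2·27) ≡ 42/54. 54⁻¹ ≡ 47 (mod 59), so λ ≡ 42·47 ≡ 27.
  x = λ² - 38 - 38 = 729 - 76 ≡ 4; y = λ·(38 - 4) - 27 ≡ 6. → (4, 6)
3G: (4, 6) + (38, 27). λ = (27 - 6)/(38 - 4) ≡ 21/34 mod 59. 34⁻¹ ≡ 33 (mod 59), so λ ≡ 44.
  x = λ² - 4 - 38 = 1936 - 42 ≡ 6; y = λ·(4 - 6) - 6 ≡ 24. → (6, 24)
4G: (6, 24) + (38, 27). λ = (27 - 24)/(38 - 6) ≡ 3/32 mod 59. 32⁻¹ ≡ 24 (mod 59) since 32·24 = 768 ≡ 1, so λ ≡ 13.
  x = λ² - 6 - 38 = 169 - 44 ≡ 7; y = λ·(6 - 7) - 24 ≡ 22. → (7, 22)
5G: (7, 22) + (38, 27). λ = (27 - 22)/(38 - 7) ≡ 5/31 mod 59. 31⁻¹ ≡ 40 (mod 59), so λ ≡ 23.
  x = λ² - 7 - 38 = 529 - 45 ≡ 12; y = λ·(7 - 12) - 22 ≡ 40. → (12, 40)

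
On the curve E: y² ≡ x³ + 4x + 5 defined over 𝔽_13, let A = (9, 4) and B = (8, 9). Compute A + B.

(9, 4) + (8, 9). λ = (9 - 4)/(8 - 9) ≡ 5/12 mod 13. 12⁻¹ ≡ 12 (mod 13) since 12·12 = 144 ≡ 1, so λ ≡ 8.
  x = λ² - 9 - 8 = 64 - 17 ≡ 8; y = λ·(9 - 8) - 4 ≡ 4. → (8, 4)

(8, 4)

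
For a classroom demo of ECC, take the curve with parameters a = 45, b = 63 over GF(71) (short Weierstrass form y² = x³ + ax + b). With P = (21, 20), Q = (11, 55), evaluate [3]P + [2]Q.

First 3P:
Repeated addition: build up to 3P.
2P: tangent at (21, 20): λ = (3·21² + 45)/(2·20) ≡ 19/40. 40⁻¹ ≡ 16 (mod 71), so λ ≡ 19·16 ≡ 20.
  x = λ² - 21 - 21 = 400 - 42 ≡ 3; y = λ·(21 - 3) - 20 ≡ 56. → (3, 56)
3P: (3, 56) + (21, 20). λ = (20 - 56)/(21 - 3) ≡ 35/18 mod 71. 18⁻¹ ≡ 4 (mod 71), so λ ≡ 69.
  x = λ² - 3 - 21 = 4761 - 24 ≡ 51; y = λ·(3 - 51) - 56 ≡ 40. → (51, 40)
3P = (51, 40).
Next 2Q:
Repeated addition: build up to 2Q.
2Q: tangent at (11, 55): λ = (3·11² + 45)/(2·55) ≡ 53/39. 39⁻¹ ≡ 51 (mod 71) since 39·51 = 1989 ≡ 1, so λ ≡ 53·51 ≡ 5.
  x = λ² - 11 - 11 = 25 - 22 ≡ 3; y = λ·(11 - 3) - 55 ≡ 56. → (3, 56)
2Q = (3, 56).
Finally 3P + 2Q:
(51, 40) + (3, 56). λ = (56 - 40)/(3 - 51) ≡ 16/23 mod 71. 23⁻¹ ≡ 34 (mod 71) since 23·34 = 782 ≡ 1, so λ ≡ 47.
  x = λ² - 51 - 3 = 2209 - 54 ≡ 25; y = λ·(51 - 25) - 40 ≡ 46. → (25, 46)

(25, 46)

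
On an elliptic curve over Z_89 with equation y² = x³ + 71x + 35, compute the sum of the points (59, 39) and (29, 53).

(59, 39) + (29, 53). λ = (53 - 39)/(29 - 59) ≡ 14/59 mod 89. 59⁻¹ ≡ 86 (mod 89) since 59·86 = 5074 ≡ 1, so λ ≡ 47.
  x = λ² - 59 - 29 = 2209 - 88 ≡ 74; y = λ·(59 - 74) - 39 ≡ 57. → (74, 57)

(74, 57)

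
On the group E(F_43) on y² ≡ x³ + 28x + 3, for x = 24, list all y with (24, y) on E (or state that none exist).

x³ + 28x + 3 = 14499 ≡ 8 (mod 43).
8 is a non-residue mod 43; no y exists.

none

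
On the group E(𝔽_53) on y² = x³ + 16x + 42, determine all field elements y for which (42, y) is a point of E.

none

x³ + 16x + 42 = 74802 ≡ 19 (mod 53).
19 is a non-residue mod 53; no y exists.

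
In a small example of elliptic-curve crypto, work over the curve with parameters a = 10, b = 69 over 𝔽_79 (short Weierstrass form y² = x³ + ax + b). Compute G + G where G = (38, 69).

tangent at (38, 69): λ = (3·38² + 10)/(2·69) ≡ 76/59. 59⁻¹ ≡ 75 (mod 79), so λ ≡ 76·75 ≡ 12.
  x = λ² - 38 - 38 = 144 - 76 ≡ 68; y = λ·(38 - 68) - 69 ≡ 45. → (68, 45)

(68, 45)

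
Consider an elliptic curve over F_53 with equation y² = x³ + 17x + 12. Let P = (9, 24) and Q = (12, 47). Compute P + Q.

(26, 40)

(9, 24) + (12, 47). λ = (47 - 24)/(12 - 9) ≡ 23/3 mod 53. 3⁻¹ ≡ 18 (mod 53), so λ ≡ 43.
  x = λ² - 9 - 12 = 1849 - 21 ≡ 26; y = λ·(9 - 26) - 24 ≡ 40. → (26, 40)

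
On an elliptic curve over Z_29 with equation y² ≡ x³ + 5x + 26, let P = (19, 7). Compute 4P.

Repeated addition: build up to 4P.
2P: tangent at (19, 7): λ = (3·19² + 5)/(2·7) ≡ 15/14. 14⁻¹ ≡ 27 (mod 29), so λ ≡ 15·27 ≡ 28.
  x = λ² - 19 - 19 = 784 - 38 ≡ 21; y = λ·(19 - 21) - 7 ≡ 24. → (21, 24)
3P: (21, 24) + (19, 7). λ = (7 - 24)/(19 - 21) ≡ 12/27 mod 29. 27⁻¹ ≡ 14 (mod 29), so λ ≡ 23.
  x = λ² - 21 - 19 = 529 - 40 ≡ 25; y = λ·(21 - 25) - 24 ≡ 0. → (25, 0)
4P: (25, 0) + (19, 7). λ = (7 - 0)/(19 - 25) ≡ 7/23 mod 29. 23⁻¹ ≡ 24 (mod 29), so λ ≡ 23.
  x = λ² - 25 - 19 = 529 - 44 ≡ 21; y = λ·(25 - 21) - 0 ≡ 5. → (21, 5)

(21, 5)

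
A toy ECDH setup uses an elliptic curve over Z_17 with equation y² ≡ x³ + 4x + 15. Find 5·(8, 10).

(10, 16)

Write P = (8, 10).
Repeated addition: build up to 5P.
2P: tangent at (8, 10): λ = (3·8² + 4)/(2·10) ≡ 9/3. 3⁻¹ ≡ 6 (mod 17) since 3·6 = 18 ≡ 1, so λ ≡ 9·6 ≡ 3.
  x = λ² - 8 - 8 = 9 - 16 ≡ 10; y = λ·(8 - 10) - 10 ≡ 1. → (10, 1)
3P: (10, 1) + (8, 10). λ = (10 - 1)/(8 - 10) ≡ 9/15 mod 17. 15⁻¹ ≡ 8 (mod 17), so λ ≡ 4.
  x = λ² - 10 - 8 = 16 - 18 ≡ 15; y = λ·(10 - 15) - 1 ≡ 13. → (15, 13)
4P: (15, 13) + (8, 10). λ = (10 - 13)/(8 - 15) ≡ 14/10 mod 17. 10⁻¹ ≡ 12 (mod 17) since 10·12 = 120 ≡ 1, so λ ≡ 15.
  x = λ² - 15 - 8 = 225 - 23 ≡ 15; y = λ·(15 - 15) - 13 ≡ 4. → (15, 4)
5P: (15, 4) + (8, 10). λ = (10 - 4)/(8 - 15) ≡ 6/10 mod 17. 10⁻¹ ≡ 12 (mod 17), so λ ≡ 4.
  x = λ² - 15 - 8 = 16 - 23 ≡ 10; y = λ·(15 - 10) - 4 ≡ 16. → (10, 16)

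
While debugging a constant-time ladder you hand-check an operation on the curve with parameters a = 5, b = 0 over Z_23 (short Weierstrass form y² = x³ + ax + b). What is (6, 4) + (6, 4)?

(1, 12)

tangent at (6, 4): λ = (3·6² + 5)/(2·4) ≡ 21/8. 8⁻¹ ≡ 3 (mod 23), so λ ≡ 21·3 ≡ 17.
  x = λ² - 6 - 6 = 289 - 12 ≡ 1; y = λ·(6 - 1) - 4 ≡ 12. → (1, 12)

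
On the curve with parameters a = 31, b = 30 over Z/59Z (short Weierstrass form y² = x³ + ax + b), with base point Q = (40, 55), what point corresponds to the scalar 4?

Double-and-add on 4 = (100)₂. Start with Q = (40, 55) for the leading 1-bit.
double: tangent at (40, 55): λ = (3·40² + 31)/(2·55) ≡ 52/51. 51⁻¹ ≡ 22 (mod 59), so λ ≡ 52·22 ≡ 23.
  x = λ² - 40 - 40 = 529 - 80 ≡ 36; y = λ·(40 - 36) - 55 ≡ 37. → (36, 37)
double: tangent at (36, 37): λ = (3·36² + 31)/(2·37) ≡ 25/15. 15⁻¹ ≡ 4 (mod 59) since 15·4 = 60 ≡ 1, so λ ≡ 25·4 ≡ 41.
  x = λ² - 36 - 36 = 1681 - 72 ≡ 16; y = λ·(36 - 16) - 37 ≡ 16. → (16, 16)

(16, 16)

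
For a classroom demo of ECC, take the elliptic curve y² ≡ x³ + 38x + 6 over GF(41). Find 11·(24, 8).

(22, 25)

Write P = (24, 8).
Double-and-add on 11 = (1011)₂. Start with P = (24, 8) for the leading 1-bit.
double: tangent at (24, 8): λ = (3·24² + 38)/(2·8) ≡ 3/16. 16⁻¹ ≡ 18 (mod 41), so λ ≡ 3·18 ≡ 13.
  x = λ² - 24 - 24 = 169 - 48 ≡ 39; y = λ·(24 - 39) - 8 ≡ 2. → (39, 2)
double: tangent at (39, 2): λ = (3·39² + 38)/(2·2) ≡ 9/4. 4⁻¹ ≡ 31 (mod 41) since 4·31 = 124 ≡ 1, so λ ≡ 9·31 ≡ 33.
  x = λ² - 39 - 39 = 1089 - 78 ≡ 27; y = λ·(39 - 27) - 2 ≡ 25. → (27, 25)
add P: (27, 25) + (24, 8). λ = (8 - 25)/(24 - 27) ≡ 24/38 mod 41. 38⁻¹ ≡ 27 (mod 41) since 38·27 = 1026 ≡ 1, so λ ≡ 33.
  x = λ² - 27 - 24 = 1089 - 51 ≡ 13; y = λ·(27 - 13) - 25 ≡ 27. → (13, 27)
double: tangent at (13, 27): λ = (3·13² + 38)/(2·27) ≡ 12/13. 13⁻¹ ≡ 19 (mod 41) since 13·19 = 247 ≡ 1, so λ ≡ 12·19 ≡ 23.
  x = λ² - 13 - 13 = 529 - 26 ≡ 11; y = λ·(13 - 11) - 27 ≡ 19. → (11, 19)
add P: (11, 19) + (24, 8). λ = (8 - 19)/(24 - 11) ≡ 30/13 mod 41. 13⁻¹ ≡ 19 (mod 41) since 13·19 = 247 ≡ 1, so λ ≡ 37.
  x = λ² - 11 - 24 = 1369 - 35 ≡ 22; y = λ·(11 - 22) - 19 ≡ 25. → (22, 25)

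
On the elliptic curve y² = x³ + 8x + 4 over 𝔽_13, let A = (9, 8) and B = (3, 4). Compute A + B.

(0, 11)

(9, 8) + (3, 4). λ = (4 - 8)/(3 - 9) ≡ 9/7 mod 13. 7⁻¹ ≡ 2 (mod 13) since 7·2 = 14 ≡ 1, so λ ≡ 5.
  x = λ² - 9 - 3 = 25 - 12 ≡ 0; y = λ·(9 - 0) - 8 ≡ 11. → (0, 11)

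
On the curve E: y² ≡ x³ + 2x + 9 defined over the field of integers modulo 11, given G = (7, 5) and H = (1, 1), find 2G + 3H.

First 2G:
Repeated addition: build up to 2G.
2G: tangent at (7, 5): λ = (3·7² + 2)/(2·5) ≡ 6/10. 10⁻¹ ≡ 10 (mod 11) since 10·10 = 100 ≡ 1, so λ ≡ 6·10 ≡ 5.
  x = λ² - 7 - 7 = 25 - 14 ≡ 0; y = λ·(7 - 0) - 5 ≡ 8. → (0, 8)
2G = (0, 8).
Next 3H:
Repeated addition: build up to 3H.
2H: tangent at (1, 1): λ = (3·1² + 2)/(2·1) ≡ 5/2. 2⁻¹ ≡ 6 (mod 11) since 2·6 = 12 ≡ 1, so λ ≡ 5·6 ≡ 8.
  x = λ² - 1 - 1 = 64 - 2 ≡ 7; y = λ·(1 - 7) - 1 ≡ 6. → (7, 6)
3H: (7, 6) + (1, 1). λ = (1 - 6)/(1 - 7) ≡ 6/5 mod 11. 5⁻¹ ≡ 9 (mod 11) since 5·9 = 45 ≡ 1, so λ ≡ 10.
  x = λ² - 7 - 1 = 100 - 8 ≡ 4; y = λ·(7 - 4) - 6 ≡ 2. → (4, 2)
3H = (4, 2).
Finally 2G + 3H:
(0, 8) + (4, 2). λ = (2 - 8)/(4 - 0) ≡ 5/4 mod 11. 4⁻¹ ≡ 3 (mod 11), so λ ≡ 4.
  x = λ² - 0 - 4 = 16 - 4 ≡ 1; y = λ·(0 - 1) - 8 ≡ 10. → (1, 10)

(1, 10)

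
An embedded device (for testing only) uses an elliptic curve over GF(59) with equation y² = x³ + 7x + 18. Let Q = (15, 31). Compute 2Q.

tangent at (15, 31): λ = (3·15² + 7)/(2·31) ≡ 33/3. 3⁻¹ ≡ 20 (mod 59), so λ ≡ 33·20 ≡ 11.
  x = λ² - 15 - 15 = 121 - 30 ≡ 32; y = λ·(15 - 32) - 31 ≡ 18. → (32, 18)

(32, 18)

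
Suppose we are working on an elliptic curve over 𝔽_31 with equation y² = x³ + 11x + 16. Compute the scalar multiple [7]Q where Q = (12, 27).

Repeated addition: build up to 7Q.
2Q: tangent at (12, 27): λ = (3·12² + 11)/(2·27) ≡ 9/23. 23⁻¹ ≡ 27 (mod 31), so λ ≡ 9·27 ≡ 26.
  x = λ² - 12 - 12 = 676 - 24 ≡ 1; y = λ·(12 - 1) - 27 ≡ 11. → (1, 11)
3Q: (1, 11) + (12, 27). λ = (27 - 11)/(12 - 1) ≡ 16/11 mod 31. 11⁻¹ ≡ 17 (mod 31) since 11·17 = 187 ≡ 1, so λ ≡ 24.
  x = λ² - 1 - 12 = 576 - 13 ≡ 5; y = λ·(1 - 5) - 11 ≡ 17. → (5, 17)
4Q: (5, 17) + (12, 27). λ = (27 - 17)/(12 - 5) ≡ 10/7 mod 31. 7⁻¹ ≡ 9 (mod 31), so λ ≡ 28.
  x = λ² - 5 - 12 = 784 - 17 ≡ 23; y = λ·(5 - 23) - 17 ≡ 6. → (23, 6)
5Q: (23, 6) + (12, 27). λ = (27 - 6)/(12 - 23) ≡ 21/20 mod 31. 20⁻¹ ≡ 14 (mod 31) since 20·14 = 280 ≡ 1, so λ ≡ 15.
  x = λ² - 23 - 12 = 225 - 35 ≡ 4; y = λ·(23 - 4) - 6 ≡ 0. → (4, 0)
6Q: (4, 0) + (12, 27). λ = (27 - 0)/(12 - 4) ≡ 27/8 mod 31. 8⁻¹ ≡ 4 (mod 31), so λ ≡ 15.
  x = λ² - 4 - 12 = 225 - 16 ≡ 23; y = λ·(4 - 23) - 0 ≡ 25. → (23, 25)
7Q: (23, 25) + (12, 27). λ = (27 - 25)/(12 - 23) ≡ 2/20 mod 31. 20⁻¹ ≡ 14 (mod 31) since 20·14 = 280 ≡ 1, so λ ≡ 28.
  x = λ² - 23 - 12 = 784 - 35 ≡ 5; y = λ·(23 - 5) - 25 ≡ 14. → (5, 14)

(5, 14)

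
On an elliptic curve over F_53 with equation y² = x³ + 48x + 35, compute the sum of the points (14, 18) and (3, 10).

(12, 22)

(14, 18) + (3, 10). λ = (10 - 18)/(3 - 14) ≡ 45/42 mod 53. 42⁻¹ ≡ 24 (mod 53) since 42·24 = 1008 ≡ 1, so λ ≡ 20.
  x = λ² - 14 - 3 = 400 - 17 ≡ 12; y = λ·(14 - 12) - 18 ≡ 22. → (12, 22)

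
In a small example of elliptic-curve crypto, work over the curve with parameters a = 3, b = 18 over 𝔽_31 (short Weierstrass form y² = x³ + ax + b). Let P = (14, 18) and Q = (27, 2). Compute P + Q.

(26, 23)

(14, 18) + (27, 2). λ = (2 - 18)/(27 - 14) ≡ 15/13 mod 31. 13⁻¹ ≡ 12 (mod 31) since 13·12 = 156 ≡ 1, so λ ≡ 25.
  x = λ² - 14 - 27 = 625 - 41 ≡ 26; y = λ·(14 - 26) - 18 ≡ 23. → (26, 23)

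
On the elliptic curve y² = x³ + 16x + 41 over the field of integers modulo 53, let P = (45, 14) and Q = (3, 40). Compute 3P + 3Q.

First 3P:
Repeated addition: build up to 3P.
2P: tangent at (45, 14): λ = (3·45² + 16)/(2·14) ≡ 49/28. 28⁻¹ ≡ 36 (mod 53) since 28·36 = 1008 ≡ 1, so λ ≡ 49·36 ≡ 15.
  x = λ² - 45 - 45 = 225 - 90 ≡ 29; y = λ·(45 - 29) - 14 ≡ 14. → (29, 14)
3P: (29, 14) + (45, 14). λ = (14 - 14)/(45 - 29) ≡ 0/16 mod 53. 16⁻¹ ≡ 10 (mod 53) since 16·10 = 160 ≡ 1, so λ ≡ 0.
  x = λ² - 29 - 45 = 0 - 74 ≡ 32; y = λ·(29 - 32) - 14 ≡ 39. → (32, 39)
3P = (32, 39).
Next 3Q:
Repeated addition: build up to 3Q.
2Q: tangent at (3, 40): λ = (3·3² + 16)/(2·40) ≡ 43/27. 27⁻¹ ≡ 2 (mod 53) since 27·2 = 54 ≡ 1, so λ ≡ 43·2 ≡ 33.
  x = λ² - 3 - 3 = 1089 - 6 ≡ 23; y = λ·(3 - 23) - 40 ≡ 42. → (23, 42)
3Q: (23, 42) + (3, 40). λ = (40 - 42)/(3 - 23) ≡ 51/33 mod 53. 33⁻¹ ≡ 45 (mod 53) since 33·45 = 1485 ≡ 1, so λ ≡ 16.
  x = λ² - 23 - 3 = 256 - 26 ≡ 18; y = λ·(23 - 18) - 42 ≡ 38. → (18, 38)
3Q = (18, 38).
Finally 3P + 3Q:
(32, 39) + (18, 38). λ = (38 - 39)/(18 - 32) ≡ 52/39 mod 53. 39⁻¹ ≡ 34 (mod 53), so λ ≡ 19.
  x = λ² - 32 - 18 = 361 - 50 ≡ 46; y = λ·(32 - 46) - 39 ≡ 13. → (46, 13)

(46, 13)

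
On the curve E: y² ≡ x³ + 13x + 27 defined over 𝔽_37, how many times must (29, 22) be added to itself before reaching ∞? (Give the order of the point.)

2P: tangent at (29, 22): λ = (3·29² + 13)/(2·22) ≡ 20/7. 7⁻¹ ≡ 16 (mod 37) since 7·16 = 112 ≡ 1, so λ ≡ 20·16 ≡ 24.
  x = λ² - 29 - 29 = 576 - 58 ≡ 0; y = λ·(29 - 0) - 22 ≡ 8. → (0, 8)
3P: (0, 8) + (29, 22). λ = (22 - 8)/(29 - 0) ≡ 14/29 mod 37. 29⁻¹ ≡ 23 (mod 37), so λ ≡ 26.
  x = λ² - 0 - 29 = 676 - 29 ≡ 18; y = λ·(0 - 18) - 8 ≡ 5. → (18, 5)
4P: (18, 5) + (29, 22). λ = (22 - 5)/(29 - 18) ≡ 17/11 mod 37. 11⁻¹ ≡ 27 (mod 37), so λ ≡ 15.
  x = λ² - 18 - 29 = 225 - 47 ≡ 30; y = λ·(18 - 30) - 5 ≡ 0. → (30, 0)
5P: (30, 0) + (29, 22). λ = (22 - 0)/(29 - 30) ≡ 22/36 mod 37. 36⁻¹ ≡ 36 (mod 37) since 36·36 = 1296 ≡ 1, so λ ≡ 15.
  x = λ² - 30 - 29 = 225 - 59 ≡ 18; y = λ·(30 - 18) - 0 ≡ 32. → (18, 32)
6P: (18, 32) + (29, 22). λ = (22 - 32)/(29 - 18) ≡ 27/11 mod 37. 11⁻¹ ≡ 27 (mod 37), so λ ≡ 26.
  x = λ² - 18 - 29 = 676 - 47 ≡ 0; y = λ·(18 - 0) - 32 ≡ 29. → (0, 29)
7P: (0, 29) + (29, 22). λ = (22 - 29)/(29 - 0) ≡ 30/29 mod 37. 29⁻¹ ≡ 23 (mod 37), so λ ≡ 24.
  x = λ² - 0 - 29 = 576 - 29 ≡ 29; y = λ·(0 - 29) - 29 ≡ 15. → (29, 15)
8P: (29, 15) + (29, 22): same x and y₁ ≡ -y₂, so the sum is ∞.
8P = ∞, so the order is 8.

8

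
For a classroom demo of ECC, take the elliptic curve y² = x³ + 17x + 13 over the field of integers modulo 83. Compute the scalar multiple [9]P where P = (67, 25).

Double-and-add on 9 = (1001)₂. Start with P = (67, 25) for the leading 1-bit.
double: tangent at (67, 25): λ = (3·67² + 17)/(2·25) ≡ 38/50. 50⁻¹ ≡ 5 (mod 83) since 50·5 = 250 ≡ 1, so λ ≡ 38·5 ≡ 24.
  x = λ² - 67 - 67 = 576 - 134 ≡ 27; y = λ·(67 - 27) - 25 ≡ 22. → (27, 22)
double: tangent at (27, 22): λ = (3·27² + 17)/(2·22) ≡ 46/44. 44⁻¹ ≡ 17 (mod 83) since 44·17 = 748 ≡ 1, so λ ≡ 46·17 ≡ 35.
  x = λ² - 27 - 27 = 1225 - 54 ≡ 9; y = λ·(27 - 9) - 22 ≡ 27. → (9, 27)
double: tangent at (9, 27): λ = (3·9² + 17)/(2·27) ≡ 11/54. 54⁻¹ ≡ 20 (mod 83), so λ ≡ 11·20 ≡ 54.
  x = λ² - 9 - 9 = 2916 - 18 ≡ 76; y = λ·(9 - 76) - 27 ≡ 7. → (76, 7)
add P: (76, 7) + (67, 25). λ = (25 - 7)/(67 - 76) ≡ 18/74 mod 83. 74⁻¹ ≡ 46 (mod 83), so λ ≡ 81.
  x = λ² - 76 - 67 = 6561 - 143 ≡ 27; y = λ·(76 - 27) - 7 ≡ 61. → (27, 61)

(27, 61)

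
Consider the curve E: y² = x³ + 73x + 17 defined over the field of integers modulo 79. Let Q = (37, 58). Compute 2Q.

tangent at (37, 58): λ = (3·37² + 73)/(2·58) ≡ 72/37. 37⁻¹ ≡ 47 (mod 79) since 37·47 = 1739 ≡ 1, so λ ≡ 72·47 ≡ 66.
  x = λ² - 37 - 37 = 4356 - 74 ≡ 16; y = λ·(37 - 16) - 58 ≡ 64. → (16, 64)

(16, 64)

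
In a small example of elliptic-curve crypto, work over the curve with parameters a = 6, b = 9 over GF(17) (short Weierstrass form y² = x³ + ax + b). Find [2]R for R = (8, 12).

(0, 3)

tangent at (8, 12): λ = (3·8² + 6)/(2·12) ≡ 11/7. 7⁻¹ ≡ 5 (mod 17), so λ ≡ 11·5 ≡ 4.
  x = λ² - 8 - 8 = 16 - 16 ≡ 0; y = λ·(8 - 0) - 12 ≡ 3. → (0, 3)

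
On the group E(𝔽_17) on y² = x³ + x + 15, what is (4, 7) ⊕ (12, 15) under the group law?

(2, 12)

(4, 7) + (12, 15). λ = (15 - 7)/(12 - 4) ≡ 8/8 mod 17. 8⁻¹ ≡ 15 (mod 17), so λ ≡ 1.
  x = λ² - 4 - 12 = 1 - 16 ≡ 2; y = λ·(4 - 2) - 7 ≡ 12. → (2, 12)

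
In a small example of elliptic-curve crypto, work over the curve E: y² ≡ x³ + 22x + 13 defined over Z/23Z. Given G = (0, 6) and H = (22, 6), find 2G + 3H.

First 2G:
Repeated addition: build up to 2G.
2G: tangent at (0, 6): λ = (3·0² + 22)/(2·6) ≡ 22/12. 12⁻¹ ≡ 2 (mod 23), so λ ≡ 22·2 ≡ 21.
  x = λ² - 0 - 0 = 441 - 0 ≡ 4; y = λ·(0 - 4) - 6 ≡ 2. → (4, 2)
2G = (4, 2).
Next 3H:
Repeated addition: build up to 3H.
2H: tangent at (22, 6): λ = (3·22² + 22)/(2·6) ≡ 2/12. 12⁻¹ ≡ 2 (mod 23) since 12·2 = 24 ≡ 1, so λ ≡ 2·2 ≡ 4.
  x = λ² - 22 - 22 = 16 - 44 ≡ 18; y = λ·(22 - 18) - 6 ≡ 10. → (18, 10)
3H: (18, 10) + (22, 6). λ = (6 - 10)/(22 - 18) ≡ 19/4 mod 23. 4⁻¹ ≡ 6 (mod 23) since 4·6 = 24 ≡ 1, so λ ≡ 22.
  x = λ² - 18 - 22 = 484 - 40 ≡ 7; y = λ·(18 - 7) - 10 ≡ 2. → (7, 2)
3H = (7, 2).
Finally 2G + 3H:
(4, 2) + (7, 2). λ = (2 - 2)/(7 - 4) ≡ 0/3 mod 23. 3⁻¹ ≡ 8 (mod 23), so λ ≡ 0.
  x = λ² - 4 - 7 = 0 - 11 ≡ 12; y = λ·(4 - 12) - 2 ≡ 21. → (12, 21)

(12, 21)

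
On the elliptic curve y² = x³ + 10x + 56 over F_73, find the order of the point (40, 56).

11

2P: tangent at (40, 56): λ = (3·40² + 10)/(2·56) ≡ 65/39. 39⁻¹ ≡ 15 (mod 73) since 39·15 = 585 ≡ 1, so λ ≡ 65·15 ≡ 26.
  x = λ² - 40 - 40 = 676 - 80 ≡ 12; y = λ·(40 - 12) - 56 ≡ 15. → (12, 15)
3P: (12, 15) + (40, 56). λ = (56 - 15)/(40 - 12) ≡ 41/28 mod 73. 28⁻¹ ≡ 60 (mod 73), so λ ≡ 51.
  x = λ² - 12 - 40 = 2601 - 52 ≡ 67; y = λ·(12 - 67) - 15 ≡ 27. → (67, 27)
4P: (67, 27) + (40, 56). λ = (56 - 27)/(40 - 67) ≡ 29/46 mod 73. 46⁻¹ ≡ 27 (mod 73) since 46·27 = 1242 ≡ 1, so λ ≡ 53.
  x = λ² - 67 - 40 = 2809 - 107 ≡ 1; y = λ·(67 - 1) - 27 ≡ 40. → (1, 40)
5P: (1, 40) + (40, 56). λ = (56 - 40)/(40 - 1) ≡ 16/39 mod 73. 39⁻¹ ≡ 15 (mod 73), so λ ≡ 21.
  x = λ² - 1 - 40 = 441 - 41 ≡ 35; y = λ·(1 - 35) - 40 ≡ 49. → (35, 49)
6P: (35, 49) + (40, 56). λ = (56 - 49)/(40 - 35) ≡ 7/5 mod 73. 5⁻¹ ≡ 44 (mod 73) since 5·44 = 220 ≡ 1, so λ ≡ 16.
  x = λ² - 35 - 40 = 256 - 75 ≡ 35; y = λ·(35 - 35) - 49 ≡ 24. → (35, 24)
7P: (35, 24) + (40, 56). λ = (56 - 24)/(40 - 35) ≡ 32/5 mod 73. 5⁻¹ ≡ 44 (mod 73), so λ ≡ 21.
  x = λ² - 35 - 40 = 441 - 75 ≡ 1; y = λ·(35 - 1) - 24 ≡ 33. → (1, 33)
8P: (1, 33) + (40, 56). λ = (56 - 33)/(40 - 1) ≡ 23/39 mod 73. 39⁻¹ ≡ 15 (mod 73), so λ ≡ 53.
  x = λ² - 1 - 40 = 2809 - 41 ≡ 67; y = λ·(1 - 67) - 33 ≡ 46. → (67, 46)
9P: (67, 46) + (40, 56). λ = (56 - 46)/(40 - 67) ≡ 10/46 mod 73. 46⁻¹ ≡ 27 (mod 73), so λ ≡ 51.
  x = λ² - 67 - 40 = 2601 - 107 ≡ 12; y = λ·(67 - 12) - 46 ≡ 58. → (12, 58)
10P: (12, 58) + (40, 56). λ = (56 - 58)/(40 - 12) ≡ 71/28 mod 73. 28⁻¹ ≡ 60 (mod 73) since 28·60 = 1680 ≡ 1, so λ ≡ 26.
  x = λ² - 12 - 40 = 676 - 52 ≡ 40; y = λ·(12 - 40) - 58 ≡ 17. → (40, 17)
11P: (40, 17) + (40, 56): same x and y₁ ≡ -y₂, so the sum is ∞.
11P = ∞, so the order is 11.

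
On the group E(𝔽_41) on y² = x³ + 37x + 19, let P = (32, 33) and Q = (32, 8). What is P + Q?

The two points share x = 32 and their y-coordinates satisfy 33 + 8 ≡ 0 (mod 41), so they are inverses. Their sum is the point at infinity.

O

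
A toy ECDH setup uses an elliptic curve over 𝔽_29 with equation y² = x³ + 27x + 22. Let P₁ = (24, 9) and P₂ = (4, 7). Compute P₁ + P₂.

(24, 9) + (4, 7). λ = (7 - 9)/(4 - 24) ≡ 27/9 mod 29. 9⁻¹ ≡ 13 (mod 29) since 9·13 = 117 ≡ 1, so λ ≡ 3.
  x = λ² - 24 - 4 = 9 - 28 ≡ 10; y = λ·(24 - 10) - 9 ≡ 4. → (10, 4)

(10, 4)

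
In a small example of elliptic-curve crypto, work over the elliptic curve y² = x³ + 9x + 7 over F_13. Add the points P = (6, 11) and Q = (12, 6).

(6, 11) + (12, 6). λ = (6 - 11)/(12 - 6) ≡ 8/6 mod 13. 6⁻¹ ≡ 11 (mod 13), so λ ≡ 10.
  x = λ² - 6 - 12 = 100 - 18 ≡ 4; y = λ·(6 - 4) - 11 ≡ 9. → (4, 9)

(4, 9)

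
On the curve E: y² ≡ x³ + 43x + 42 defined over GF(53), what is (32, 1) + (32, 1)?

tangent at (32, 1): λ = (3·32² + 43)/(2·1) ≡ 41/2. 2⁻¹ ≡ 27 (mod 53), so λ ≡ 41·27 ≡ 47.
  x = λ² - 32 - 32 = 2209 - 64 ≡ 25; y = λ·(32 - 25) - 1 ≡ 10. → (25, 10)

(25, 10)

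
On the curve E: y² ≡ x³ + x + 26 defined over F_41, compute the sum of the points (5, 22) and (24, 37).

(30, 23)

(5, 22) + (24, 37). λ = (37 - 22)/(24 - 5) ≡ 15/19 mod 41. 19⁻¹ ≡ 13 (mod 41), so λ ≡ 31.
  x = λ² - 5 - 24 = 961 - 29 ≡ 30; y = λ·(5 - 30) - 22 ≡ 23. → (30, 23)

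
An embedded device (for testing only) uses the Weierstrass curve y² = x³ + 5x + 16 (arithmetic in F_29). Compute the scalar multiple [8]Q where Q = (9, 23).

(12, 8)

Repeated addition: build up to 8Q.
2Q: tangent at (9, 23): λ = (3·9² + 5)/(2·23) ≡ 16/17. 17⁻¹ ≡ 12 (mod 29), so λ ≡ 16·12 ≡ 18.
  x = λ² - 9 - 9 = 324 - 18 ≡ 16; y = λ·(9 - 16) - 23 ≡ 25. → (16, 25)
3Q: (16, 25) + (9, 23). λ = (23 - 25)/(9 - 16) ≡ 27/22 mod 29. 22⁻¹ ≡ 4 (mod 29), so λ ≡ 21.
  x = λ² - 16 - 9 = 441 - 25 ≡ 10; y = λ·(16 - 10) - 25 ≡ 14. → (10, 14)
4Q: (10, 14) + (9, 23). λ = (23 - 14)/(9 - 10) ≡ 9/28 mod 29. 28⁻¹ ≡ 28 (mod 29) since 28·28 = 784 ≡ 1, so λ ≡ 20.
  x = λ² - 10 - 9 = 400 - 19 ≡ 4; y = λ·(10 - 4) - 14 ≡ 19. → (4, 19)
5Q: (4, 19) + (9, 23). λ = (23 - 19)/(9 - 4) ≡ 4/5 mod 29. 5⁻¹ ≡ 6 (mod 29), so λ ≡ 24.
  x = λ² - 4 - 9 = 576 - 13 ≡ 12; y = λ·(4 - 12) - 19 ≡ 21. → (12, 21)
6Q: (12, 21) + (9, 23). λ = (23 - 21)/(9 - 12) ≡ 2/26 mod 29. 26⁻¹ ≡ 19 (mod 29) since 26·19 = 494 ≡ 1, so λ ≡ 9.
  x = λ² - 12 - 9 = 81 - 21 ≡ 2; y = λ·(12 - 2) - 21 ≡ 11. → (2, 11)
7Q: (2, 11) + (9, 23). λ = (23 - 11)/(9 - 2) ≡ 12/7 mod 29. 7⁻¹ ≡ 25 (mod 29), so λ ≡ 10.
  x = λ² - 2 - 9 = 100 - 11 ≡ 2; y = λ·(2 - 2) - 11 ≡ 18. → (2, 18)
8Q: (2, 18) + (9, 23). λ = (23 - 18)/(9 - 2) ≡ 5/7 mod 29. 7⁻¹ ≡ 25 (mod 29), so λ ≡ 9.
  x = λ² - 2 - 9 = 81 - 11 ≡ 12; y = λ·(2 - 12) - 18 ≡ 8. → (12, 8)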